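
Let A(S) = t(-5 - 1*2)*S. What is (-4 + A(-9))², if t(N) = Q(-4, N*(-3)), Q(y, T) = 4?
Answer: 1600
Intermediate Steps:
t(N) = 4
A(S) = 4*S
(-4 + A(-9))² = (-4 + 4*(-9))² = (-4 - 36)² = (-40)² = 1600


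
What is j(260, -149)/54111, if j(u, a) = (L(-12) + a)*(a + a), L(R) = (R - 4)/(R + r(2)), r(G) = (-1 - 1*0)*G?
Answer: 102810/126259 ≈ 0.81428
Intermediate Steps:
r(G) = -G (r(G) = (-1 + 0)*G = -G)
L(R) = (-4 + R)/(-2 + R) (L(R) = (R - 4)/(R - 1*2) = (-4 + R)/(R - 2) = (-4 + R)/(-2 + R))
j(u, a) = 2*a*(8/7 + a) (j(u, a) = ((-4 - 12)/(-2 - 12) + a)*(a + a) = (-16/(-14) + a)*(2*a) = (-1/14*(-16) + a)*(2*a) = (8/7 + a)*(2*a) = 2*a*(8/7 + a))
j(260, -149)/54111 = ((2/7)*(-149)*(8 + 7*(-149)))/54111 = ((2/7)*(-149)*(8 - 1043))*(1/54111) = ((2/7)*(-149)*(-1035))*(1/54111) = (308430/7)*(1/54111) = 102810/126259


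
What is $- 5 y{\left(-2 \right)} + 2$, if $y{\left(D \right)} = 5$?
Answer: $-23$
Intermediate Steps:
$- 5 y{\left(-2 \right)} + 2 = \left(-5\right) 5 + 2 = -25 + 2 = -23$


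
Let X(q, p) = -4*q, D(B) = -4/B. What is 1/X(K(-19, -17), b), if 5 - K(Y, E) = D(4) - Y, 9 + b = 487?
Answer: 1/52 ≈ 0.019231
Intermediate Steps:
b = 478 (b = -9 + 487 = 478)
K(Y, E) = 6 + Y (K(Y, E) = 5 - (-4/4 - Y) = 5 - (-4*¼ - Y) = 5 - (-1 - Y) = 5 + (1 + Y) = 6 + Y)
1/X(K(-19, -17), b) = 1/(-4*(6 - 19)) = 1/(-4*(-13)) = 1/52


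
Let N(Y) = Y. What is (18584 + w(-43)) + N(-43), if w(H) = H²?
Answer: 20390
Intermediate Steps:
(18584 + w(-43)) + N(-43) = (18584 + (-43)²) - 43 = (18584 + 1849) - 43 = 20433 - 43 = 20390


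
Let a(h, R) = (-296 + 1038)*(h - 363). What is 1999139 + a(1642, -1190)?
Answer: 2948157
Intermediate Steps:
a(h, R) = -269346 + 742*h (a(h, R) = 742*(-363 + h) = -269346 + 742*h)
1999139 + a(1642, -1190) = 1999139 + (-269346 + 742*1642) = 1999139 + (-269346 + 1218364) = 1999139 + 949018 = 2948157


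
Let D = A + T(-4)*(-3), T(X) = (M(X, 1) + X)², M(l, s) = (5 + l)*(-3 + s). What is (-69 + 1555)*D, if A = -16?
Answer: -184264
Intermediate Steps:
M(l, s) = (-3 + s)*(5 + l)
T(X) = (-10 - X)² (T(X) = ((-15 - 3*X + 5*1 + X*1) + X)² = ((-15 - 3*X + 5 + X) + X)² = ((-10 - 2*X) + X)² = (-10 - X)²)
D = -124 (D = -16 + (10 - 4)²*(-3) = -16 + 6²*(-3) = -16 + 36*(-3) = -16 - 108 = -124)
(-69 + 1555)*D = (-69 + 1555)*(-124) = 1486*(-124) = -184264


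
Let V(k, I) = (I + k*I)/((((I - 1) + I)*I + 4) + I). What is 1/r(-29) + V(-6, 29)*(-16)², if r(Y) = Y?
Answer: -539083/24447 ≈ -22.051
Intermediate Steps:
V(k, I) = (I + I*k)/(4 + I + I*(-1 + 2*I)) (V(k, I) = (I + I*k)/((((-1 + I) + I)*I + 4) + I) = (I + I*k)/(((-1 + 2*I)*I + 4) + I) = (I + I*k)/((I*(-1 + 2*I) + 4) + I) = (I + I*k)/((4 + I*(-1 + 2*I)) + I) = (I + I*k)/(4 + I + I*(-1 + 2*I)))
1/r(-29) + V(-6, 29)*(-16)² = 1/(-29) + ((½)*29*(1 - 6)/(2 + 29²))*(-16)² = -1/29 + ((½)*29*(-5)/(2 + 841))*256 = -1/29 + ((½)*29*(-5)/843)*256 = -1/29 + ((½)*29*(1/843)*(-5))*256 = -1/29 - 145/1686*256 = -1/29 - 18560/843 = -539083/24447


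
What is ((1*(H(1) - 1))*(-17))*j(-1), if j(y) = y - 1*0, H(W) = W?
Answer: 0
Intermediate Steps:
j(y) = y (j(y) = y + 0 = y)
((1*(H(1) - 1))*(-17))*j(-1) = ((1*(1 - 1))*(-17))*(-1) = ((1*0)*(-17))*(-1) = (0*(-17))*(-1) = 0*(-1) = 0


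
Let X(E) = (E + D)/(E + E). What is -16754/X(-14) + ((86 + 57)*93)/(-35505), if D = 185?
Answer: 68533117/24985 ≈ 2743.0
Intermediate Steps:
X(E) = (185 + E)/(2*E) (X(E) = (E + 185)/(E + E) = (185 + E)/((2*E)) = (185 + E)*(1/(2*E)) = (185 + E)/(2*E))
-16754/X(-14) + ((86 + 57)*93)/(-35505) = -16754*(-28/(185 - 14)) + ((86 + 57)*93)/(-35505) = -16754/((½)*(-1/14)*171) + (143*93)*(-1/35505) = -16754/(-171/28) + 13299*(-1/35505) = -16754*(-28/171) - 4433/11835 = 469112/171 - 4433/11835 = 68533117/24985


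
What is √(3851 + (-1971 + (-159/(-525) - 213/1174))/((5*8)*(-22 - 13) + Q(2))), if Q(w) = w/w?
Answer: 87*√1681905419150334/57484910 ≈ 62.068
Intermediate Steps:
Q(w) = 1
√(3851 + (-1971 + (-159/(-525) - 213/1174))/((5*8)*(-22 - 13) + Q(2))) = √(3851 + (-1971 + (-159/(-525) - 213/1174))/((5*8)*(-22 - 13) + 1)) = √(3851 + (-1971 + (-159*(-1/525) - 213*1/1174))/(40*(-35) + 1)) = √(3851 + (-1971 + (53/175 - 213/1174))/(-1400 + 1)) = √(3851 + (-1971 + 24947/205450)/(-1399)) = √(3851 - 404917003/205450*(-1/1399)) = √(3851 + 404917003/287424550) = √(1107276859053/287424550) = 87*√1681905419150334/57484910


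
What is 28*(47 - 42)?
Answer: 140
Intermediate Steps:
28*(47 - 42) = 28*5 = 140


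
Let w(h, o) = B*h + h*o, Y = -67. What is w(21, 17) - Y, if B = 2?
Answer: 466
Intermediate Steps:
w(h, o) = 2*h + h*o
w(21, 17) - Y = 21*(2 + 17) - 1*(-67) = 21*19 + 67 = 399 + 67 = 466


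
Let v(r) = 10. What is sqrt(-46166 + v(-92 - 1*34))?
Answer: 2*I*sqrt(11539) ≈ 214.84*I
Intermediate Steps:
sqrt(-46166 + v(-92 - 1*34)) = sqrt(-46166 + 10) = sqrt(-46156) = 2*I*sqrt(11539)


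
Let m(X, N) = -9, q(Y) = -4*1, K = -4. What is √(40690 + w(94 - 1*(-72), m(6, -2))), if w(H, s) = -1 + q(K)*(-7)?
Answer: √40717 ≈ 201.78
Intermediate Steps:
q(Y) = -4
w(H, s) = 27 (w(H, s) = -1 - 4*(-7) = -1 + 28 = 27)
√(40690 + w(94 - 1*(-72), m(6, -2))) = √(40690 + 27) = √40717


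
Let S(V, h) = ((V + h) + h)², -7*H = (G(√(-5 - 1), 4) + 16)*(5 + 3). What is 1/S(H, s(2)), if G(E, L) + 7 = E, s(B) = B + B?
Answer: 49/(64*(2 + I*√6)²) ≈ -0.015312 - 0.075016*I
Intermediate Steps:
s(B) = 2*B
G(E, L) = -7 + E
H = -72/7 - 8*I*√6/7 (H = -((-7 + √(-5 - 1)) + 16)*(5 + 3)/7 = -((-7 + √(-6)) + 16)*8/7 = -((-7 + I*√6) + 16)*8/7 = -(9 + I*√6)*8/7 = -(72 + 8*I*√6)/7 = -72/7 - 8*I*√6/7 ≈ -10.286 - 2.7994*I)
S(V, h) = (V + 2*h)²
1/S(H, s(2)) = 1/(((-72/7 - 8*I*√6/7) + 2*(2*2))²) = 1/(((-72/7 - 8*I*√6/7) + 2*4)²) = 1/(((-72/7 - 8*I*√6/7) + 8)²) = 1/((-16/7 - 8*I*√6/7)²) = (-16/7 - 8*I*√6/7)⁻²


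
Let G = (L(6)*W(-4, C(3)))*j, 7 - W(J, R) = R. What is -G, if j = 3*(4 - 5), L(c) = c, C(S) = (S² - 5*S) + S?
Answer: 180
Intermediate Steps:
C(S) = S² - 4*S
W(J, R) = 7 - R
j = -3 (j = 3*(-1) = -3)
G = -180 (G = (6*(7 - 3*(-4 + 3)))*(-3) = (6*(7 - 3*(-1)))*(-3) = (6*(7 - 1*(-3)))*(-3) = (6*(7 + 3))*(-3) = (6*10)*(-3) = 60*(-3) = -180)
-G = -1*(-180) = 180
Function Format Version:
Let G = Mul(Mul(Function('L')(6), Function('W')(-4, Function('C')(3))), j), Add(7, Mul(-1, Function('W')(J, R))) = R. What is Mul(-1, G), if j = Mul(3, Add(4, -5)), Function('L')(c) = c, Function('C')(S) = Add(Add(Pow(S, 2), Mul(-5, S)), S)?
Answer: 180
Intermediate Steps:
Function('C')(S) = Add(Pow(S, 2), Mul(-4, S))
Function('W')(J, R) = Add(7, Mul(-1, R))
j = -3 (j = Mul(3, -1) = -3)
G = -180 (G = Mul(Mul(6, Add(7, Mul(-1, Mul(3, Add(-4, 3))))), -3) = Mul(Mul(6, Add(7, Mul(-1, Mul(3, -1)))), -3) = Mul(Mul(6, Add(7, Mul(-1, -3))), -3) = Mul(Mul(6, Add(7, 3)), -3) = Mul(Mul(6, 10), -3) = Mul(60, -3) = -180)
Mul(-1, G) = Mul(-1, -180) = 180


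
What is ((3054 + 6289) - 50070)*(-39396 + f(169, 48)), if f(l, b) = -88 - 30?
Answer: 1609286678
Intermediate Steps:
f(l, b) = -118
((3054 + 6289) - 50070)*(-39396 + f(169, 48)) = ((3054 + 6289) - 50070)*(-39396 - 118) = (9343 - 50070)*(-39514) = -40727*(-39514) = 1609286678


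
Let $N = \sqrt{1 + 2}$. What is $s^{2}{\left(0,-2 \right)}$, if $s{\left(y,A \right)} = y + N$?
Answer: $3$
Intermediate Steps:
$N = \sqrt{3} \approx 1.732$
$s{\left(y,A \right)} = y + \sqrt{3}$
$s^{2}{\left(0,-2 \right)} = \left(0 + \sqrt{3}\right)^{2} = \left(\sqrt{3}\right)^{2} = 3$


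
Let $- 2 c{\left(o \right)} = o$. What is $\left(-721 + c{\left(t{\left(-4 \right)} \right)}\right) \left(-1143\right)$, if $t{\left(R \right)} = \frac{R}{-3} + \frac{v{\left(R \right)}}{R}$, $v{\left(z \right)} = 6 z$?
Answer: $828294$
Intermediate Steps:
$t{\left(R \right)} = 6 - \frac{R}{3}$ ($t{\left(R \right)} = \frac{R}{-3} + \frac{6 R}{R} = R \left(- \frac{1}{3}\right) + 6 = - \frac{R}{3} + 6 = 6 - \frac{R}{3}$)
$c{\left(o \right)} = - \frac{o}{2}$
$\left(-721 + c{\left(t{\left(-4 \right)} \right)}\right) \left(-1143\right) = \left(-721 - \frac{6 - - \frac{4}{3}}{2}\right) \left(-1143\right) = \left(-721 - \frac{6 + \frac{4}{3}}{2}\right) \left(-1143\right) = \left(-721 - \frac{11}{3}\right) \left(-1143\right) = \left(- \frac{2174}{3}\right) \left(-1143\right) = 828294$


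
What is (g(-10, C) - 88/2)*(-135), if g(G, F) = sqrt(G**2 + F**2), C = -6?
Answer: 5940 - 270*sqrt(34) ≈ 4365.6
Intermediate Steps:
g(G, F) = sqrt(F**2 + G**2)
(g(-10, C) - 88/2)*(-135) = (sqrt((-6)**2 + (-10)**2) - 88/2)*(-135) = (sqrt(36 + 100) - 88*1/2)*(-135) = (sqrt(136) - 44)*(-135) = (2*sqrt(34) - 44)*(-135) = (-44 + 2*sqrt(34))*(-135) = 5940 - 270*sqrt(34)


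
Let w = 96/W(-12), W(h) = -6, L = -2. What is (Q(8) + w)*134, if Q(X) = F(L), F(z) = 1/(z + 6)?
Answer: -4221/2 ≈ -2110.5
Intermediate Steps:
F(z) = 1/(6 + z)
Q(X) = ¼ (Q(X) = 1/(6 - 2) = 1/4 = ¼)
w = -16 (w = 96/(-6) = 96*(-⅙) = -16)
(Q(8) + w)*134 = (¼ - 16)*134 = -63/4*134 = -4221/2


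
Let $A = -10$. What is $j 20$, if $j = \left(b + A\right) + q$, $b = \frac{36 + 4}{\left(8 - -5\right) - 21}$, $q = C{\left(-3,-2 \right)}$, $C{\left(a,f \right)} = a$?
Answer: $-360$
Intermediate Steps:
$q = -3$
$b = -5$ ($b = \frac{40}{\left(8 + 5\right) - 21} = \frac{40}{13 - 21} = \frac{40}{-8} = 40 \left(- \frac{1}{8}\right) = -5$)
$j = -18$ ($j = \left(-5 - 10\right) - 3 = -15 - 3 = -18$)
$j 20 = \left(-18\right) 20 = -360$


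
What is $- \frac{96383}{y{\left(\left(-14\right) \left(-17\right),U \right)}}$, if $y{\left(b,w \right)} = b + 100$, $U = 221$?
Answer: $- \frac{96383}{338} \approx -285.16$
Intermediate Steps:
$y{\left(b,w \right)} = 100 + b$
$- \frac{96383}{y{\left(\left(-14\right) \left(-17\right),U \right)}} = - \frac{96383}{100 - -238} = - \frac{96383}{100 + 238} = - \frac{96383}{338}$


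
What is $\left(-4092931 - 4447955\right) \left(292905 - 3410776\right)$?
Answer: $26629380773706$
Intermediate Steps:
$\left(-4092931 - 4447955\right) \left(292905 - 3410776\right) = \left(-8540886\right) \left(-3117871\right) = 26629380773706$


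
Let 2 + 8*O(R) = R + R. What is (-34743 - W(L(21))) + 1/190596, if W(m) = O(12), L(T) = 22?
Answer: -3311200483/95298 ≈ -34746.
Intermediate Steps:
O(R) = -¼ + R/4 (O(R) = -¼ + (R + R)/8 = -¼ + (2*R)/8 = -¼ + R/4)
W(m) = 11/4 (W(m) = -¼ + (¼)*12 = -¼ + 3 = 11/4)
(-34743 - W(L(21))) + 1/190596 = (-34743 - 1*11/4) + 1/190596 = (-34743 - 11/4) + 1/190596 = -138983/4 + 1/190596 = -3311200483/95298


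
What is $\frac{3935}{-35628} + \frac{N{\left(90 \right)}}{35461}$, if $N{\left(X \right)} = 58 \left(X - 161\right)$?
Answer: $- \frac{286255139}{1263404508} \approx -0.22657$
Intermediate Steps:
$N{\left(X \right)} = -9338 + 58 X$ ($N{\left(X \right)} = 58 \left(-161 + X\right) = -9338 + 58 X$)
$\frac{3935}{-35628} + \frac{N{\left(90 \right)}}{35461} = \frac{3935}{-35628} + \frac{-9338 + 58 \cdot 90}{35461} = 3935 \left(- \frac{1}{35628}\right) + \left(-9338 + 5220\right) \frac{1}{35461} = - \frac{3935}{35628} - \frac{4118}{35461} = - \frac{286255139}{1263404508}$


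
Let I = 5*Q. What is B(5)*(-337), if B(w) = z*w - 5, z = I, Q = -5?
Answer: 43810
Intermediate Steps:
I = -25 (I = 5*(-5) = -25)
z = -25
B(w) = -5 - 25*w (B(w) = -25*w - 5 = -5 - 25*w)
B(5)*(-337) = (-5 - 25*5)*(-337) = (-5 - 125)*(-337) = -130*(-337) = 43810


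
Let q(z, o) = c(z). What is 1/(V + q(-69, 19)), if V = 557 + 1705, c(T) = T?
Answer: 1/2193 ≈ 0.00045600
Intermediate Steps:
q(z, o) = z
V = 2262
1/(V + q(-69, 19)) = 1/(2262 - 69) = 1/2193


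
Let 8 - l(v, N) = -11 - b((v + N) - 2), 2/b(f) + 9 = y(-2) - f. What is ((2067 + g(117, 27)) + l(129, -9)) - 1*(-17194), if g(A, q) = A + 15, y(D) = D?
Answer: 2504146/129 ≈ 19412.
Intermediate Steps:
g(A, q) = 15 + A
b(f) = 2/(-11 - f) (b(f) = 2/(-9 + (-2 - f)) = 2/(-11 - f))
l(v, N) = 19 - 2/(9 + N + v) (l(v, N) = 8 - (-11 - (-2)/(11 + ((v + N) - 2))) = 8 - (-11 - (-2)/(11 + ((N + v) - 2))) = 8 - (-11 - (-2)/(11 + (-2 + N + v))) = 8 - (-11 - (-2)/(9 + N + v)) = 8 - (-11 + 2/(9 + N + v)) = 8 + (11 - 2/(9 + N + v)) = 19 - 2/(9 + N + v))
((2067 + g(117, 27)) + l(129, -9)) - 1*(-17194) = ((2067 + (15 + 117)) + (19 - 2/(9 - 9 + 129))) - 1*(-17194) = ((2067 + 132) + (19 - 2/129)) + 17194 = (2199 + (19 - 2*1/129)) + 17194 = (2199 + (19 - 2/129)) + 17194 = (2199 + 2449/129) + 17194 = 286120/129 + 17194 = 2504146/129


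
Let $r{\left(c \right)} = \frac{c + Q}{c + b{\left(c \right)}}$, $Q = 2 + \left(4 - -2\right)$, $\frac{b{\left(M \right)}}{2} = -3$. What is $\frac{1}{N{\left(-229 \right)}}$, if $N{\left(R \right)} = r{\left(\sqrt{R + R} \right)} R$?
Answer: $- \frac{205}{59769} - \frac{7 i \sqrt{458}}{59769} \approx -0.0034299 - 0.0025064 i$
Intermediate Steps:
$b{\left(M \right)} = -6$ ($b{\left(M \right)} = 2 \left(-3\right) = -6$)
$Q = 8$ ($Q = 2 + \left(4 + 2\right) = 2 + 6 = 8$)
$r{\left(c \right)} = \frac{8 + c}{-6 + c}$ ($r{\left(c \right)} = \frac{c + 8}{c - 6} = \frac{8 + c}{-6 + c}$)
$N{\left(R \right)} = \frac{R \left(8 + \sqrt{2} \sqrt{R}\right)}{-6 + \sqrt{2} \sqrt{R}}$ ($N{\left(R \right)} = \frac{8 + \sqrt{R + R}}{-6 + \sqrt{R + R}} R = \frac{8 + \sqrt{2 R}}{-6 + \sqrt{2 R}} R = \frac{8 + \sqrt{2} \sqrt{R}}{-6 + \sqrt{2} \sqrt{R}} R = \frac{R \left(8 + \sqrt{2} \sqrt{R}\right)}{-6 + \sqrt{2} \sqrt{R}}$)
$\frac{1}{N{\left(-229 \right)}} = \frac{1}{\left(-229\right) \frac{1}{-6 + \sqrt{2} \sqrt{-229}} \left(8 + \sqrt{2} \sqrt{-229}\right)} = \frac{1}{\left(-229\right) \frac{1}{-6 + \sqrt{2} i \sqrt{229}} \left(8 + \sqrt{2} i \sqrt{229}\right)} = \frac{1}{\left(-229\right) \frac{1}{-6 + i \sqrt{458}} \left(8 + i \sqrt{458}\right)} = - \frac{-6 + i \sqrt{458}}{229 \left(8 + i \sqrt{458}\right)}$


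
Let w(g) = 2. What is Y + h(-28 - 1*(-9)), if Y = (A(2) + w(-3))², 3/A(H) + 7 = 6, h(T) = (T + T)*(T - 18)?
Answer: 1407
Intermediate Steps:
h(T) = 2*T*(-18 + T) (h(T) = (2*T)*(-18 + T) = 2*T*(-18 + T))
A(H) = -3 (A(H) = 3/(-7 + 6) = 3/(-1) = 3*(-1) = -3)
Y = 1 (Y = (-3 + 2)² = (-1)² = 1)
Y + h(-28 - 1*(-9)) = 1 + 2*(-28 - 1*(-9))*(-18 + (-28 - 1*(-9))) = 1 + 2*(-28 + 9)*(-18 + (-28 + 9)) = 1 + 2*(-19)*(-18 - 19) = 1 + 2*(-19)*(-37) = 1 + 1406 = 1407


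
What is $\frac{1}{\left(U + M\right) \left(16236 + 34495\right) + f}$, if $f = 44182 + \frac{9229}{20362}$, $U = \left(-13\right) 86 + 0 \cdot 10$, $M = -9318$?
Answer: $- \frac{20362}{10779327872079} \approx -1.889 \cdot 10^{-9}$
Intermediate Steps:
$U = -1118$ ($U = -1118 + 0 = -1118$)
$f = \frac{899643113}{20362}$ ($f = 44182 + 9229 \cdot \frac{1}{20362} = 44182 + \frac{9229}{20362} = \frac{899643113}{20362} \approx 44182.0$)
$\frac{1}{\left(U + M\right) \left(16236 + 34495\right) + f} = \frac{1}{\left(-1118 - 9318\right) \left(16236 + 34495\right) + \frac{899643113}{20362}} = \frac{1}{\left(-10436\right) 50731 + \frac{899643113}{20362}} = \frac{1}{-529428716 + \frac{899643113}{20362}} = \frac{1}{- \frac{10779327872079}{20362}} = - \frac{20362}{10779327872079}$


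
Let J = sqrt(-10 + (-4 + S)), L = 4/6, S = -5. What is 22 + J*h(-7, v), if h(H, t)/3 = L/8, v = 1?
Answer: 22 + I*sqrt(19)/4 ≈ 22.0 + 1.0897*I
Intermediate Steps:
L = 2/3 (L = 4*(1/6) = 2/3 ≈ 0.66667)
J = I*sqrt(19) (J = sqrt(-10 + (-4 - 5)) = sqrt(-10 - 9) = sqrt(-19) = I*sqrt(19) ≈ 4.3589*I)
h(H, t) = 1/4 (h(H, t) = 3*((2/3)/8) = 3*((2/3)*(1/8)) = 3*(1/12) = 1/4)
22 + J*h(-7, v) = 22 + (I*sqrt(19))*(1/4) = 22 + I*sqrt(19)/4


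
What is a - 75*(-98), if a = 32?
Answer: 7382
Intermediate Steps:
a - 75*(-98) = 32 - 75*(-98) = 32 + 7350 = 7382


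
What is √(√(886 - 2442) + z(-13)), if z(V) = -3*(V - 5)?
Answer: √(54 + 2*I*√389) ≈ 7.7741 + 2.537*I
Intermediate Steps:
z(V) = 15 - 3*V (z(V) = -3*(-5 + V) = 15 - 3*V)
√(√(886 - 2442) + z(-13)) = √(√(886 - 2442) + (15 - 3*(-13))) = √(√(-1556) + (15 + 39)) = √(2*I*√389 + 54) = √(54 + 2*I*√389)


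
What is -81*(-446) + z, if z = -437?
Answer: 35689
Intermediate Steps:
-81*(-446) + z = -81*(-446) - 437 = 36126 - 437 = 35689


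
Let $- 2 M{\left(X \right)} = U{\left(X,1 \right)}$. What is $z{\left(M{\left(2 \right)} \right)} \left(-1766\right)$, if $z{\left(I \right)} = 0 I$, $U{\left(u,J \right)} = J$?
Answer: $0$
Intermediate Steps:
$M{\left(X \right)} = - \frac{1}{2}$ ($M{\left(X \right)} = \left(- \frac{1}{2}\right) 1 = - \frac{1}{2}$)
$z{\left(I \right)} = 0$
$z{\left(M{\left(2 \right)} \right)} \left(-1766\right) = 0 \left(-1766\right) = 0$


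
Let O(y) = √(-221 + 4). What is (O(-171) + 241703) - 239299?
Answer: 2404 + I*√217 ≈ 2404.0 + 14.731*I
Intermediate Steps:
O(y) = I*√217 (O(y) = √(-217) = I*√217)
(O(-171) + 241703) - 239299 = (I*√217 + 241703) - 239299 = (241703 + I*√217) - 239299 = 2404 + I*√217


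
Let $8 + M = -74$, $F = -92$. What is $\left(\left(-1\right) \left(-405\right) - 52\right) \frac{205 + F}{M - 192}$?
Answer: $- \frac{39889}{274} \approx -145.58$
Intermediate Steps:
$M = -82$ ($M = -8 - 74 = -82$)
$\left(\left(-1\right) \left(-405\right) - 52\right) \frac{205 + F}{M - 192} = \left(\left(-1\right) \left(-405\right) - 52\right) \frac{205 - 92}{-82 - 192} = \left(405 - 52\right) \frac{113}{-274} = 353 \cdot 113 \left(- \frac{1}{274}\right) = 353 \left(- \frac{113}{274}\right) = - \frac{39889}{274}$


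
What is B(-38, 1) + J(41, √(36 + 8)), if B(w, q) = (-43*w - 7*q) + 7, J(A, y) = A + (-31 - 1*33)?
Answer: 1611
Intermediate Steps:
J(A, y) = -64 + A (J(A, y) = A + (-31 - 33) = A - 64 = -64 + A)
B(w, q) = 7 - 43*w - 7*q
B(-38, 1) + J(41, √(36 + 8)) = (7 - 43*(-38) - 7*1) + (-64 + 41) = (7 + 1634 - 7) - 23 = 1634 - 23 = 1611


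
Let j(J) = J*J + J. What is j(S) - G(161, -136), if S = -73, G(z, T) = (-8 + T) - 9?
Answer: 5409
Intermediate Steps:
G(z, T) = -17 + T
j(J) = J + J² (j(J) = J² + J = J + J²)
j(S) - G(161, -136) = -73*(1 - 73) - (-17 - 136) = -73*(-72) - 1*(-153) = 5256 + 153 = 5409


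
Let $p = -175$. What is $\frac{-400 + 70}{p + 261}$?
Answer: $- \frac{165}{43} \approx -3.8372$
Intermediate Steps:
$\frac{-400 + 70}{p + 261} = \frac{-400 + 70}{-175 + 261} = - \frac{330}{86} = \left(-330\right) \frac{1}{86} = - \frac{165}{43}$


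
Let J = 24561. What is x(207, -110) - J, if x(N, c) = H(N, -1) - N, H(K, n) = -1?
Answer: -24769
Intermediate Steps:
x(N, c) = -1 - N
x(207, -110) - J = (-1 - 1*207) - 1*24561 = (-1 - 207) - 24561 = -208 - 24561 = -24769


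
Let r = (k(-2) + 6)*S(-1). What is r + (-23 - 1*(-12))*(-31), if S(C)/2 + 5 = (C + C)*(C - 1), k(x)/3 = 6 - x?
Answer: 281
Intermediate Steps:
k(x) = 18 - 3*x (k(x) = 3*(6 - x) = 18 - 3*x)
S(C) = -10 + 4*C*(-1 + C) (S(C) = -10 + 2*((C + C)*(C - 1)) = -10 + 2*((2*C)*(-1 + C)) = -10 + 2*(2*C*(-1 + C)) = -10 + 4*C*(-1 + C))
r = -60 (r = ((18 - 3*(-2)) + 6)*(-10 - 4*(-1) + 4*(-1)²) = ((18 + 6) + 6)*(-10 + 4 + 4*1) = (24 + 6)*(-10 + 4 + 4) = 30*(-2) = -60)
r + (-23 - 1*(-12))*(-31) = -60 + (-23 - 1*(-12))*(-31) = -60 + (-23 + 12)*(-31) = -60 - 11*(-31) = -60 + 341 = 281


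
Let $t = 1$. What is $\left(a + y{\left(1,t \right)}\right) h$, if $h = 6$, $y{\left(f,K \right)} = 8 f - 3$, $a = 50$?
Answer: $330$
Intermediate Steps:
$y{\left(f,K \right)} = -3 + 8 f$
$\left(a + y{\left(1,t \right)}\right) h = \left(50 + \left(-3 + 8 \cdot 1\right)\right) 6 = \left(50 + \left(-3 + 8\right)\right) 6 = \left(50 + 5\right) 6 = 55 \cdot 6 = 330$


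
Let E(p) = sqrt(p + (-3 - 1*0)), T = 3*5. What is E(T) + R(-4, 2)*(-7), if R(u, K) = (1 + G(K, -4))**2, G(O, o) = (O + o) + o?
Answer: -175 + 2*sqrt(3) ≈ -171.54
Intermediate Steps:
T = 15
G(O, o) = O + 2*o
R(u, K) = (-7 + K)**2 (R(u, K) = (1 + (K + 2*(-4)))**2 = (1 + (K - 8))**2 = (1 + (-8 + K))**2 = (-7 + K)**2)
E(p) = sqrt(-3 + p) (E(p) = sqrt(p + (-3 + 0)) = sqrt(p - 3) = sqrt(-3 + p))
E(T) + R(-4, 2)*(-7) = sqrt(-3 + 15) + (-7 + 2)**2*(-7) = sqrt(12) + (-5)**2*(-7) = 2*sqrt(3) + 25*(-7) = 2*sqrt(3) - 175 = -175 + 2*sqrt(3)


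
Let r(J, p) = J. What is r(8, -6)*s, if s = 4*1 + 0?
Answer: 32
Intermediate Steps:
s = 4 (s = 4 + 0 = 4)
r(8, -6)*s = 8*4 = 32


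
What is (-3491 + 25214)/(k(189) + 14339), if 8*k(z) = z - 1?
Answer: 14482/9575 ≈ 1.5125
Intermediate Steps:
k(z) = -⅛ + z/8 (k(z) = (z - 1)/8 = (-1 + z)/8 = -⅛ + z/8)
(-3491 + 25214)/(k(189) + 14339) = (-3491 + 25214)/((-⅛ + (⅛)*189) + 14339) = 21723/((-⅛ + 189/8) + 14339) = 21723/(47/2 + 14339) = 21723/(28725/2) = 21723*(2/28725) = 14482/9575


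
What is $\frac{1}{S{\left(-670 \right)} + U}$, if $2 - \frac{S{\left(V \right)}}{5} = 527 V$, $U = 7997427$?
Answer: $\frac{1}{9762887} \approx 1.0243 \cdot 10^{-7}$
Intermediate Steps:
$S{\left(V \right)} = 10 - 2635 V$ ($S{\left(V \right)} = 10 - 5 \cdot 527 V = 10 - 2635 V$)
$\frac{1}{S{\left(-670 \right)} + U} = \frac{1}{\left(10 - -1765450\right) + 7997427} = \frac{1}{\left(10 + 1765450\right) + 7997427} = \frac{1}{1765460 + 7997427} = \frac{1}{9762887}$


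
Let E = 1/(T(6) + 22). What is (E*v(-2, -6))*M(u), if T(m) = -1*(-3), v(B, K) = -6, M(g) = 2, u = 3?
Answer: -12/25 ≈ -0.48000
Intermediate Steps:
T(m) = 3
E = 1/25 (E = 1/(3 + 22) = 1/25 ≈ 0.040000)
(E*v(-2, -6))*M(u) = ((1/25)*(-6))*2 = -6/25*2 = -12/25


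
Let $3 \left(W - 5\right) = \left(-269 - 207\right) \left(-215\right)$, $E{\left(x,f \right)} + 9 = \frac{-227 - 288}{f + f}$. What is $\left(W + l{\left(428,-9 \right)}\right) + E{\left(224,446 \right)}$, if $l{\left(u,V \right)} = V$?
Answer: $\frac{91250947}{2676} \approx 34100.0$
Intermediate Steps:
$E{\left(x,f \right)} = -9 - \frac{515}{2 f}$ ($E{\left(x,f \right)} = -9 + \frac{-227 - 288}{f + f} = -9 - \frac{515}{2 f}$)
$W = \frac{102355}{3}$ ($W = 5 + \frac{\left(-269 - 207\right) \left(-215\right)}{3} = 5 + \frac{\left(-476\right) \left(-215\right)}{3} = 5 + \frac{1}{3} \cdot 102340 = 5 + \frac{102340}{3} = \frac{102355}{3} \approx 34118.0$)
$\left(W + l{\left(428,-9 \right)}\right) + E{\left(224,446 \right)} = \left(\frac{102355}{3} - 9\right) - \left(9 + \frac{515}{2 \cdot 446}\right) = \frac{102328}{3} - \frac{8543}{892} = \frac{91250947}{2676}$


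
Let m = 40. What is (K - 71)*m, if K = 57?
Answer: -560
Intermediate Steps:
(K - 71)*m = (57 - 71)*40 = -14*40 = -560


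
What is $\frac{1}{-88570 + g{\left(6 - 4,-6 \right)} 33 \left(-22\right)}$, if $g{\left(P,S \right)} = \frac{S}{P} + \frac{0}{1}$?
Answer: $- \frac{1}{86392} \approx -1.1575 \cdot 10^{-5}$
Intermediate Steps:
$g{\left(P,S \right)} = \frac{S}{P}$ ($g{\left(P,S \right)} = \frac{S}{P} + 0 \cdot 1 = \frac{S}{P} + 0 = \frac{S}{P}$)
$\frac{1}{-88570 + g{\left(6 - 4,-6 \right)} 33 \left(-22\right)} = \frac{1}{-88570 + - \frac{6}{6 - 4} \cdot 33 \left(-22\right)} = \frac{1}{-88570 + - \frac{6}{2} \cdot 33 \left(-22\right)} = \frac{1}{-88570 + \left(-6\right) \frac{1}{2} \cdot 33 \left(-22\right)} = \frac{1}{-88570 + \left(-3\right) 33 \left(-22\right)} = \frac{1}{-88570 - -2178} = \frac{1}{-88570 + 2178} = \frac{1}{-86392} = - \frac{1}{86392}$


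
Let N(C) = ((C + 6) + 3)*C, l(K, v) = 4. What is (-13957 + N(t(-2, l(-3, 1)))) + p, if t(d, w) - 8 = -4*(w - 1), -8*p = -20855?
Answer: -90961/8 ≈ -11370.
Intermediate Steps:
p = 20855/8 (p = -1/8*(-20855) = 20855/8 ≈ 2606.9)
t(d, w) = 12 - 4*w (t(d, w) = 8 - 4*(w - 1) = 8 - 4*(-1 + w) = 8 + (4 - 4*w) = 12 - 4*w)
N(C) = C*(9 + C) (N(C) = ((6 + C) + 3)*C = (9 + C)*C = C*(9 + C))
(-13957 + N(t(-2, l(-3, 1)))) + p = (-13957 + (12 - 4*4)*(9 + (12 - 4*4))) + 20855/8 = (-13957 + (12 - 16)*(9 + (12 - 16))) + 20855/8 = (-13957 - 4*(9 - 4)) + 20855/8 = (-13957 - 4*5) + 20855/8 = (-13957 - 20) + 20855/8 = -13977 + 20855/8 = -90961/8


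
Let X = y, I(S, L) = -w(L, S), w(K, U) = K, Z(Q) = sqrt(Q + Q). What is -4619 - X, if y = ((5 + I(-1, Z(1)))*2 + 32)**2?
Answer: -6391 + 168*sqrt(2) ≈ -6153.4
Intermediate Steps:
Z(Q) = sqrt(2)*sqrt(Q) (Z(Q) = sqrt(2*Q) = sqrt(2)*sqrt(Q))
I(S, L) = -L
y = (42 - 2*sqrt(2))**2 (y = ((5 - sqrt(2)*sqrt(1))*2 + 32)**2 = ((5 - sqrt(2))*2 + 32)**2 = ((10 - 2*sqrt(2)) + 32)**2 = (42 - 2*sqrt(2))**2 ≈ 1534.4)
X = 1772 - 168*sqrt(2) ≈ 1534.4
-4619 - X = -4619 - (1772 - 168*sqrt(2)) = -4619 + (-1772 + 168*sqrt(2)) = -6391 + 168*sqrt(2)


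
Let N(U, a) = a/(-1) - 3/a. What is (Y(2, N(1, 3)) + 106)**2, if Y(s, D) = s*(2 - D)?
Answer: 13924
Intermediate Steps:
N(U, a) = -a - 3/a (N(U, a) = a*(-1) - 3/a = -a - 3/a)
(Y(2, N(1, 3)) + 106)**2 = (2*(2 - (-1*3 - 3/3)) + 106)**2 = (2*(2 - (-3 - 3*1/3)) + 106)**2 = (2*(2 - (-3 - 1)) + 106)**2 = (2*(2 - 1*(-4)) + 106)**2 = (2*(2 + 4) + 106)**2 = (2*6 + 106)**2 = (12 + 106)**2 = 118**2 = 13924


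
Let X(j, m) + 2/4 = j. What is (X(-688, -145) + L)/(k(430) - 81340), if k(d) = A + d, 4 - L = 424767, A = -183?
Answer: 850903/162186 ≈ 5.2465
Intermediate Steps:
L = -424763 (L = 4 - 1*424767 = 4 - 424767 = -424763)
X(j, m) = -½ + j
k(d) = -183 + d
(X(-688, -145) + L)/(k(430) - 81340) = ((-½ - 688) - 424763)/((-183 + 430) - 81340) = (-1377/2 - 424763)/(247 - 81340) = -850903/2/(-81093) = -850903/2*(-1/81093) = 850903/162186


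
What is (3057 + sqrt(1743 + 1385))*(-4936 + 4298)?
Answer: -1950366 - 1276*sqrt(782) ≈ -1.9860e+6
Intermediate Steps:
(3057 + sqrt(1743 + 1385))*(-4936 + 4298) = (3057 + sqrt(3128))*(-638) = (3057 + 2*sqrt(782))*(-638) = -1950366 - 1276*sqrt(782)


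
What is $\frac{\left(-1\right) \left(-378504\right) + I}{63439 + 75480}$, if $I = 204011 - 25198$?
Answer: $\frac{557317}{138919} \approx 4.0118$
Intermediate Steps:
$I = 178813$ ($I = 204011 - 25198 = 178813$)
$\frac{\left(-1\right) \left(-378504\right) + I}{63439 + 75480} = \frac{\left(-1\right) \left(-378504\right) + 178813}{63439 + 75480} = \frac{378504 + 178813}{138919} = 557317 \cdot \frac{1}{138919} = \frac{557317}{138919}$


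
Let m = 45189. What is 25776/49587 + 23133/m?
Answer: 256876415/248976327 ≈ 1.0317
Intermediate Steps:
25776/49587 + 23133/m = 25776/49587 + 23133/45189 = 25776*(1/49587) + 23133*(1/45189) = 8592/16529 + 7711/15063 = 256876415/248976327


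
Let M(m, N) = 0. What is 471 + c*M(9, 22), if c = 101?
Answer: 471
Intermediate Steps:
471 + c*M(9, 22) = 471 + 101*0 = 471 + 0 = 471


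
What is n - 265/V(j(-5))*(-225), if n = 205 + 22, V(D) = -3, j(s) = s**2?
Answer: -19648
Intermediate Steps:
n = 227
n - 265/V(j(-5))*(-225) = 227 - 265/(-3)*(-225) = 227 - 265*(-1/3)*(-225) = 227 + (265/3)*(-225) = 227 - 19875 = -19648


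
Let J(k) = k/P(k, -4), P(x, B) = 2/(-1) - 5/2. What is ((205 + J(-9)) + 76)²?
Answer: 80089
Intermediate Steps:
P(x, B) = -9/2 (P(x, B) = 2*(-1) - 5*½ = -2 - 5/2 = -9/2)
J(k) = -2*k/9 (J(k) = k/(-9/2) = k*(-2/9) = -2*k/9)
((205 + J(-9)) + 76)² = ((205 - 2/9*(-9)) + 76)² = ((205 + 2) + 76)² = (207 + 76)² = 283² = 80089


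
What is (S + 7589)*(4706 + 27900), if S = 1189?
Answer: 286215468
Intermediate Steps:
(S + 7589)*(4706 + 27900) = (1189 + 7589)*(4706 + 27900) = 8778*32606 = 286215468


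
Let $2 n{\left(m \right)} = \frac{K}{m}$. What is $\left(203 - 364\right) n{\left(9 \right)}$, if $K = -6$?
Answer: $\frac{161}{3} \approx 53.667$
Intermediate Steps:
$n{\left(m \right)} = - \frac{3}{m}$ ($n{\left(m \right)} = \frac{\left(-6\right) \frac{1}{m}}{2} = - \frac{3}{m}$)
$\left(203 - 364\right) n{\left(9 \right)} = \left(203 - 364\right) \left(- \frac{3}{9}\right) = - 161 \left(\left(-3\right) \frac{1}{9}\right) = \left(-161\right) \left(- \frac{1}{3}\right) = \frac{161}{3}$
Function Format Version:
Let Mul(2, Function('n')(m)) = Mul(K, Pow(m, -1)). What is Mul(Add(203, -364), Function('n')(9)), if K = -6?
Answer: Rational(161, 3) ≈ 53.667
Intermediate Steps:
Function('n')(m) = Mul(-3, Pow(m, -1)) (Function('n')(m) = Mul(Rational(1, 2), Mul(-6, Pow(m, -1))) = Mul(-3, Pow(m, -1)))
Mul(Add(203, -364), Function('n')(9)) = Mul(Add(203, -364), Mul(-3, Pow(9, -1))) = Mul(-161, Mul(-3, Rational(1, 9))) = Mul(-161, Rational(-1, 3)) = Rational(161, 3)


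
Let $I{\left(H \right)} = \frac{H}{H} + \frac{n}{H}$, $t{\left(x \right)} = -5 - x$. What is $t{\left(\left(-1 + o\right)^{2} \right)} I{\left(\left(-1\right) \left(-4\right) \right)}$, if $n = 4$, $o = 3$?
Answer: $-18$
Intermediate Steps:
$I{\left(H \right)} = 1 + \frac{4}{H}$ ($I{\left(H \right)} = \frac{H}{H} + \frac{4}{H} = 1 + \frac{4}{H}$)
$t{\left(\left(-1 + o\right)^{2} \right)} I{\left(\left(-1\right) \left(-4\right) \right)} = \left(-5 - \left(-1 + 3\right)^{2}\right) \frac{4 - -4}{\left(-1\right) \left(-4\right)} = \left(-5 - 2^{2}\right) \frac{4 + 4}{4} = \left(-5 - 4\right) \frac{1}{4} \cdot 8 = \left(-5 - 4\right) 2 = \left(-9\right) 2 = -18$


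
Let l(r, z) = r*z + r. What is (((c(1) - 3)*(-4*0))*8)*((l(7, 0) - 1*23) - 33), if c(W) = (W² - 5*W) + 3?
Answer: 0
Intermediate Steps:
c(W) = 3 + W² - 5*W
l(r, z) = r + r*z
(((c(1) - 3)*(-4*0))*8)*((l(7, 0) - 1*23) - 33) = ((((3 + 1² - 5*1) - 3)*(-4*0))*8)*((7*(1 + 0) - 1*23) - 33) = ((((3 + 1 - 5) - 3)*0)*8)*((7*1 - 23) - 33) = (((-1 - 3)*0)*8)*((7 - 23) - 33) = (-4*0*8)*(-16 - 33) = (0*8)*(-49) = 0*(-49) = 0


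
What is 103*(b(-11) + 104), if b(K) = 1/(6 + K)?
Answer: 53457/5 ≈ 10691.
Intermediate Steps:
103*(b(-11) + 104) = 103*(1/(6 - 11) + 104) = 103*(1/(-5) + 104) = 103*(-1/5 + 104) = 103*(519/5) = 53457/5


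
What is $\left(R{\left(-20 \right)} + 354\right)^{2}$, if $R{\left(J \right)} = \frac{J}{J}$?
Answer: $126025$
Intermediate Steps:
$R{\left(J \right)} = 1$
$\left(R{\left(-20 \right)} + 354\right)^{2} = \left(1 + 354\right)^{2} = 355^{2} = 126025$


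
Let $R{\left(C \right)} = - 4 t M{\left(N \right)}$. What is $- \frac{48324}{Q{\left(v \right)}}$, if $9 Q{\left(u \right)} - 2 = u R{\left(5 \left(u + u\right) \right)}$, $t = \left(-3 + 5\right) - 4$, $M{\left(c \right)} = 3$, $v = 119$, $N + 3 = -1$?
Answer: $- \frac{217458}{1429} \approx -152.18$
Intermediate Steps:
$N = -4$ ($N = -3 - 1 = -4$)
$t = -2$ ($t = 2 - 4 = -2$)
$R{\left(C \right)} = 24$ ($R{\left(C \right)} = \left(-4\right) \left(-2\right) 3 = 8 \cdot 3 = 24$)
$Q{\left(u \right)} = \frac{2}{9} + \frac{8 u}{3}$ ($Q{\left(u \right)} = \frac{2}{9} + \frac{u 24}{9} = \frac{2}{9} + \frac{24 u}{9} = \frac{2}{9} + \frac{8 u}{3}$)
$- \frac{48324}{Q{\left(v \right)}} = - \frac{48324}{\frac{2}{9} + \frac{8}{3} \cdot 119} = - \frac{48324}{\frac{2}{9} + \frac{952}{3}} = - \frac{48324}{\frac{2858}{9}} = \left(-48324\right) \frac{9}{2858} = - \frac{217458}{1429}$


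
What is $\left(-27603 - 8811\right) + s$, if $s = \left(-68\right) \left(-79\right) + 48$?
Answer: $-30994$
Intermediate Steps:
$s = 5420$ ($s = 5372 + 48 = 5420$)
$\left(-27603 - 8811\right) + s = \left(-27603 - 8811\right) + 5420 = -36414 + 5420 = -30994$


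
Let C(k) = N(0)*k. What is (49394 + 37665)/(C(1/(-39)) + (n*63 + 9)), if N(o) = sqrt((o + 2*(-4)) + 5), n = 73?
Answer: 203392111104/10765467649 + 1131767*I*sqrt(3)/10765467649 ≈ 18.893 + 0.00018209*I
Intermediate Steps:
N(o) = sqrt(-3 + o) (N(o) = sqrt((o - 8) + 5) = sqrt((-8 + o) + 5) = sqrt(-3 + o))
C(k) = I*k*sqrt(3) (C(k) = sqrt(-3 + 0)*k = sqrt(-3)*k = (I*sqrt(3))*k = I*k*sqrt(3))
(49394 + 37665)/(C(1/(-39)) + (n*63 + 9)) = (49394 + 37665)/(I*sqrt(3)/(-39) + (73*63 + 9)) = 87059/(I*(-1/39)*sqrt(3) + (4599 + 9)) = 87059/(-I*sqrt(3)/39 + 4608) = 87059/(4608 - I*sqrt(3)/39)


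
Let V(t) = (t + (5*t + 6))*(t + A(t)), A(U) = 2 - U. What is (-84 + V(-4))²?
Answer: 14400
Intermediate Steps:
V(t) = 12 + 12*t (V(t) = (t + (5*t + 6))*(t + (2 - t)) = (t + (6 + 5*t))*2 = (6 + 6*t)*2 = 12 + 12*t)
(-84 + V(-4))² = (-84 + (12 + 12*(-4)))² = (-84 + (12 - 48))² = (-84 - 36)² = (-120)² = 14400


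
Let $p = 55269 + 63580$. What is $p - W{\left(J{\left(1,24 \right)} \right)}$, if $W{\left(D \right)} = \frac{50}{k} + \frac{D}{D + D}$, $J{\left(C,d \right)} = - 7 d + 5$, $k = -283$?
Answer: $\frac{67268351}{566} \approx 1.1885 \cdot 10^{5}$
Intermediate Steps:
$p = 118849$
$J{\left(C,d \right)} = 5 - 7 d$
$W{\left(D \right)} = \frac{183}{566}$ ($W{\left(D \right)} = \frac{50}{-283} + \frac{D}{D + D} = 50 \left(- \frac{1}{283}\right) + \frac{D}{2 D} = - \frac{50}{283} + D \frac{1}{2 D} = - \frac{50}{283} + \frac{1}{2} = \frac{183}{566}$)
$p - W{\left(J{\left(1,24 \right)} \right)} = 118849 - \frac{183}{566} = \frac{67268351}{566}$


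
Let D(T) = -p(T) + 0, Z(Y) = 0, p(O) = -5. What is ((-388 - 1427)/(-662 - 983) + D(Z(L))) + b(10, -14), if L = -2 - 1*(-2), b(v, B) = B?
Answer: -2598/329 ≈ -7.8967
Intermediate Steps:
L = 0 (L = -2 + 2 = 0)
D(T) = 5 (D(T) = -1*(-5) + 0 = 5 + 0 = 5)
((-388 - 1427)/(-662 - 983) + D(Z(L))) + b(10, -14) = ((-388 - 1427)/(-662 - 983) + 5) - 14 = (-1815/(-1645) + 5) - 14 = (-1815*(-1/1645) + 5) - 14 = (363/329 + 5) - 14 = 2008/329 - 14 = -2598/329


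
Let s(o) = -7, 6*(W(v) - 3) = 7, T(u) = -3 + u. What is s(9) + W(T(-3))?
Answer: -17/6 ≈ -2.8333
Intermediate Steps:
W(v) = 25/6 (W(v) = 3 + (⅙)*7 = 3 + 7/6 = 25/6)
s(9) + W(T(-3)) = -7 + 25/6 = -17/6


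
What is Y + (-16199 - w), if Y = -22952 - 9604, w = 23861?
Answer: -72616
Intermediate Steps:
Y = -32556
Y + (-16199 - w) = -32556 + (-16199 - 1*23861) = -32556 + (-16199 - 23861) = -32556 - 40060 = -72616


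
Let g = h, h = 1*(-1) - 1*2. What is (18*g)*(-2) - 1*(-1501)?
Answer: 1609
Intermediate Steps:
h = -3 (h = -1 - 2 = -3)
g = -3
(18*g)*(-2) - 1*(-1501) = (18*(-3))*(-2) - 1*(-1501) = -54*(-2) + 1501 = 108 + 1501 = 1609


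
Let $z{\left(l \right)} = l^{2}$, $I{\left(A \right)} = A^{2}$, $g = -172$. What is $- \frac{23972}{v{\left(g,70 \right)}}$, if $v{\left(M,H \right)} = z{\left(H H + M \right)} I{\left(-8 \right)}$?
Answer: $- \frac{5993}{357663744} \approx -1.6756 \cdot 10^{-5}$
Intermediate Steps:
$v{\left(M,H \right)} = 64 \left(M + H^{2}\right)^{2}$ ($v{\left(M,H \right)} = \left(H H + M\right)^{2} \left(-8\right)^{2} = \left(H^{2} + M\right)^{2} \cdot 64 = \left(M + H^{2}\right)^{2} \cdot 64 = 64 \left(M + H^{2}\right)^{2}$)
$- \frac{23972}{v{\left(g,70 \right)}} = - \frac{23972}{64 \left(-172 + 70^{2}\right)^{2}} = - \frac{23972}{64 \left(-172 + 4900\right)^{2}} = - \frac{23972}{64 \cdot 4728^{2}} = - \frac{23972}{64 \cdot 22353984} = - \frac{23972}{1430654976} = \left(-23972\right) \frac{1}{1430654976} = - \frac{5993}{357663744}$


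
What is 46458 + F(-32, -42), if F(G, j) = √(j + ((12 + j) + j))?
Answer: 46458 + I*√114 ≈ 46458.0 + 10.677*I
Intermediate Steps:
F(G, j) = √(12 + 3*j) (F(G, j) = √(j + (12 + 2*j)) = √(12 + 3*j))
46458 + F(-32, -42) = 46458 + √(12 + 3*(-42)) = 46458 + √(12 - 126) = 46458 + √(-114) = 46458 + I*√114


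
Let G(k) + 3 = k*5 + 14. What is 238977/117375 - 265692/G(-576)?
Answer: 10623741171/112249625 ≈ 94.644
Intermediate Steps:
G(k) = 11 + 5*k (G(k) = -3 + (k*5 + 14) = -3 + (5*k + 14) = -3 + (14 + 5*k) = 11 + 5*k)
238977/117375 - 265692/G(-576) = 238977/117375 - 265692/(11 + 5*(-576)) = 238977*(1/117375) - 265692/(11 - 2880) = 79659/39125 - 265692/(-2869) = 79659/39125 - 265692*(-1/2869) = 79659/39125 + 265692/2869 = 10623741171/112249625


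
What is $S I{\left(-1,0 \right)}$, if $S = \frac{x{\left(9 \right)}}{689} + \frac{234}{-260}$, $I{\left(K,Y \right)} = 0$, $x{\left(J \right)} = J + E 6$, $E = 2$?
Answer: $0$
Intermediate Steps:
$x{\left(J \right)} = 12 + J$ ($x{\left(J \right)} = J + 2 \cdot 6 = J + 12 = 12 + J$)
$S = - \frac{5991}{6890}$ ($S = \frac{12 + 9}{689} + \frac{234}{-260} = 21 \cdot \frac{1}{689} + 234 \left(- \frac{1}{260}\right) = \frac{21}{689} - \frac{9}{10} = - \frac{5991}{6890} \approx -0.86952$)
$S I{\left(-1,0 \right)} = \left(- \frac{5991}{6890}\right) 0 = 0$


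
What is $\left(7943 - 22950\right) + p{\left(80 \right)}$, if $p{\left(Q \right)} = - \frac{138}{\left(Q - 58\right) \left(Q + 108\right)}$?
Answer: $- \frac{31034545}{2068} \approx -15007.0$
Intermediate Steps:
$p{\left(Q \right)} = - \frac{138}{\left(-58 + Q\right) \left(108 + Q\right)}$
$\left(7943 - 22950\right) + p{\left(80 \right)} = \left(7943 - 22950\right) - \frac{138}{-6264 + 80^{2} + 50 \cdot 80} = -15007 - \frac{138}{-6264 + 6400 + 4000} = -15007 - \frac{138}{4136} = -15007 - \frac{69}{2068} = - \frac{31034545}{2068}$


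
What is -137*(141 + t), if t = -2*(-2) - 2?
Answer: -19591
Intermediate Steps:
t = 2 (t = 4 - 2 = 2)
-137*(141 + t) = -137*(141 + 2) = -137*143 = -19591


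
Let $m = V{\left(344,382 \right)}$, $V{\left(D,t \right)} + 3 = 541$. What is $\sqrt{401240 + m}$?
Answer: $3 \sqrt{44642} \approx 633.86$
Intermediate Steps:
$V{\left(D,t \right)} = 538$ ($V{\left(D,t \right)} = -3 + 541 = 538$)
$m = 538$
$\sqrt{401240 + m} = \sqrt{401240 + 538} = \sqrt{401778} = 3 \sqrt{44642}$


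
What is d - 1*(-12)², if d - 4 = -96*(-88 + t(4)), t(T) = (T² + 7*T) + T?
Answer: 3700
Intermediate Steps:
t(T) = T² + 8*T
d = 3844 (d = 4 - 96*(-88 + 4*(8 + 4)) = 4 - 96*(-88 + 4*12) = 4 - 96*(-88 + 48) = 4 - 96*(-40) = 4 + 3840 = 3844)
d - 1*(-12)² = 3844 - 1*(-12)² = 3844 - 1*144 = 3844 - 144 = 3700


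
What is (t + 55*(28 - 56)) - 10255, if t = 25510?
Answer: 13715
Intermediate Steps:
(t + 55*(28 - 56)) - 10255 = (25510 + 55*(28 - 56)) - 10255 = (25510 + 55*(-28)) - 10255 = (25510 - 1540) - 10255 = 23970 - 10255 = 13715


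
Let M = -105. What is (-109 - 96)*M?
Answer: 21525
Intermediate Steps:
(-109 - 96)*M = (-109 - 96)*(-105) = -205*(-105) = 21525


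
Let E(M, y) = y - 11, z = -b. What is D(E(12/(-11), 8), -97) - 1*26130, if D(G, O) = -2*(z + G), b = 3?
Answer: -26118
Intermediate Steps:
z = -3 (z = -1*3 = -3)
E(M, y) = -11 + y
D(G, O) = 6 - 2*G (D(G, O) = -2*(-3 + G) = 6 - 2*G)
D(E(12/(-11), 8), -97) - 1*26130 = (6 - 2*(-11 + 8)) - 1*26130 = (6 - 2*(-3)) - 26130 = (6 + 6) - 26130 = 12 - 26130 = -26118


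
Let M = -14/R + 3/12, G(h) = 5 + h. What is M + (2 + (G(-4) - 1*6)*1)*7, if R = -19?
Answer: -1521/76 ≈ -20.013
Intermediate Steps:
M = 75/76 (M = -14/(-19) + 3/12 = -14*(-1/19) + 3*(1/12) = 14/19 + 1/4 = 75/76 ≈ 0.98684)
M + (2 + (G(-4) - 1*6)*1)*7 = 75/76 + (2 + ((5 - 4) - 1*6)*1)*7 = 75/76 + (2 + (1 - 6)*1)*7 = 75/76 + (2 - 5*1)*7 = 75/76 + (2 - 5)*7 = 75/76 - 3*7 = 75/76 - 21 = -1521/76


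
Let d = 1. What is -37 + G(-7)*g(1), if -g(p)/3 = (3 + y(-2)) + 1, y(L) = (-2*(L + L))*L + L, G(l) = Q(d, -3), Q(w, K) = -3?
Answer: -163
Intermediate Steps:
G(l) = -3
y(L) = L - 4*L² (y(L) = (-4*L)*L + L = -4*L² + L = L - 4*L²)
g(p) = 42 (g(p) = -3*((3 - 2*(1 - 4*(-2))) + 1) = -3*((3 - 2*(1 + 8)) + 1) = -3*((3 - 2*9) + 1) = -3*((3 - 18) + 1) = -3*(-15 + 1) = -3*(-14) = 42)
-37 + G(-7)*g(1) = -37 - 3*42 = -37 - 126 = -163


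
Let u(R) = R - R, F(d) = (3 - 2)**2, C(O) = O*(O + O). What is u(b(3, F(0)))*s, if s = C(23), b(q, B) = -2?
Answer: 0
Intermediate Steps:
C(O) = 2*O**2 (C(O) = O*(2*O) = 2*O**2)
F(d) = 1 (F(d) = 1**2 = 1)
s = 1058 (s = 2*23**2 = 2*529 = 1058)
u(R) = 0
u(b(3, F(0)))*s = 0*1058 = 0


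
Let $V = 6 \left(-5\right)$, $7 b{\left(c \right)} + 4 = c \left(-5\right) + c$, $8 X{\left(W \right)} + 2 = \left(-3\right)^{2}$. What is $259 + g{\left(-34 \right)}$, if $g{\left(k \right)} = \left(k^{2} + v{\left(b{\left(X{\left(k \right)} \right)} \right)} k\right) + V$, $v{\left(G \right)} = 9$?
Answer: $1079$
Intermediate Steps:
$X{\left(W \right)} = \frac{7}{8}$ ($X{\left(W \right)} = - \frac{1}{4} + \frac{\left(-3\right)^{2}}{8} = - \frac{1}{4} + \frac{1}{8} \cdot 9 = - \frac{1}{4} + \frac{9}{8} = \frac{7}{8}$)
$b{\left(c \right)} = - \frac{4}{7} - \frac{4 c}{7}$ ($b{\left(c \right)} = - \frac{4}{7} + \frac{c \left(-5\right) + c}{7} = - \frac{4}{7} + \frac{- 5 c + c}{7} = - \frac{4}{7} + \frac{\left(-4\right) c}{7} = - \frac{4}{7} - \frac{4 c}{7}$)
$V = -30$
$g{\left(k \right)} = -30 + k^{2} + 9 k$ ($g{\left(k \right)} = \left(k^{2} + 9 k\right) - 30 = -30 + k^{2} + 9 k$)
$259 + g{\left(-34 \right)} = 259 + \left(-30 + \left(-34\right)^{2} + 9 \left(-34\right)\right) = 259 - -820 = 259 + 820 = 1079$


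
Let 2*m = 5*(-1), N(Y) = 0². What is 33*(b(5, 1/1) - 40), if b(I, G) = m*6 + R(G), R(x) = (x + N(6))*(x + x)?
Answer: -1749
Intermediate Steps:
N(Y) = 0
m = -5/2 (m = (5*(-1))/2 = (½)*(-5) = -5/2 ≈ -2.5000)
R(x) = 2*x² (R(x) = (x + 0)*(x + x) = x*(2*x) = 2*x²)
b(I, G) = -15 + 2*G² (b(I, G) = -5/2*6 + 2*G² = -15 + 2*G²)
33*(b(5, 1/1) - 40) = 33*((-15 + 2*(1/1)²) - 40) = 33*((-15 + 2*1²) - 40) = 33*((-15 + 2*1) - 40) = 33*((-15 + 2) - 40) = 33*(-13 - 40) = 33*(-53) = -1749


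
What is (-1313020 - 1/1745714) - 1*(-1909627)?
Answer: 1041505192397/1745714 ≈ 5.9661e+5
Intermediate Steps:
(-1313020 - 1/1745714) - 1*(-1909627) = (-1313020 - 1*1/1745714) + 1909627 = (-1313020 - 1/1745714) + 1909627 = -2292157396281/1745714 + 1909627 = 1041505192397/1745714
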